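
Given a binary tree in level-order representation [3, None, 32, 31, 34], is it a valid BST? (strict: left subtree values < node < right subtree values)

Level-order array: [3, None, 32, 31, 34]
Validate using subtree bounds (lo, hi): at each node, require lo < value < hi,
then recurse left with hi=value and right with lo=value.
Preorder trace (stopping at first violation):
  at node 3 with bounds (-inf, +inf): OK
  at node 32 with bounds (3, +inf): OK
  at node 31 with bounds (3, 32): OK
  at node 34 with bounds (32, +inf): OK
No violation found at any node.
Result: Valid BST


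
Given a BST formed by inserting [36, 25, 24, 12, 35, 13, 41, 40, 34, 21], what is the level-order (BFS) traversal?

Tree insertion order: [36, 25, 24, 12, 35, 13, 41, 40, 34, 21]
Tree (level-order array): [36, 25, 41, 24, 35, 40, None, 12, None, 34, None, None, None, None, 13, None, None, None, 21]
BFS from the root, enqueuing left then right child of each popped node:
  queue [36] -> pop 36, enqueue [25, 41], visited so far: [36]
  queue [25, 41] -> pop 25, enqueue [24, 35], visited so far: [36, 25]
  queue [41, 24, 35] -> pop 41, enqueue [40], visited so far: [36, 25, 41]
  queue [24, 35, 40] -> pop 24, enqueue [12], visited so far: [36, 25, 41, 24]
  queue [35, 40, 12] -> pop 35, enqueue [34], visited so far: [36, 25, 41, 24, 35]
  queue [40, 12, 34] -> pop 40, enqueue [none], visited so far: [36, 25, 41, 24, 35, 40]
  queue [12, 34] -> pop 12, enqueue [13], visited so far: [36, 25, 41, 24, 35, 40, 12]
  queue [34, 13] -> pop 34, enqueue [none], visited so far: [36, 25, 41, 24, 35, 40, 12, 34]
  queue [13] -> pop 13, enqueue [21], visited so far: [36, 25, 41, 24, 35, 40, 12, 34, 13]
  queue [21] -> pop 21, enqueue [none], visited so far: [36, 25, 41, 24, 35, 40, 12, 34, 13, 21]
Result: [36, 25, 41, 24, 35, 40, 12, 34, 13, 21]


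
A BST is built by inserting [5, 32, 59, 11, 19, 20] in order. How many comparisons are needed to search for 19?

Search path for 19: 5 -> 32 -> 11 -> 19
Found: True
Comparisons: 4


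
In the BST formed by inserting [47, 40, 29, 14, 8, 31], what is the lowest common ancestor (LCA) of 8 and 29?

Tree insertion order: [47, 40, 29, 14, 8, 31]
Tree (level-order array): [47, 40, None, 29, None, 14, 31, 8]
In a BST, the LCA of p=8, q=29 is the first node v on the
root-to-leaf path with p <= v <= q (go left if both < v, right if both > v).
Walk from root:
  at 47: both 8 and 29 < 47, go left
  at 40: both 8 and 29 < 40, go left
  at 29: 8 <= 29 <= 29, this is the LCA
LCA = 29


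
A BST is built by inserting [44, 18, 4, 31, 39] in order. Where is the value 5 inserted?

Starting tree (level order): [44, 18, None, 4, 31, None, None, None, 39]
Insertion path: 44 -> 18 -> 4
Result: insert 5 as right child of 4
Final tree (level order): [44, 18, None, 4, 31, None, 5, None, 39]


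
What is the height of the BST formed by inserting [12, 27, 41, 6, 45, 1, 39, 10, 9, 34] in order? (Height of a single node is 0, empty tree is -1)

Insertion order: [12, 27, 41, 6, 45, 1, 39, 10, 9, 34]
Tree (level-order array): [12, 6, 27, 1, 10, None, 41, None, None, 9, None, 39, 45, None, None, 34]
Compute height bottom-up (empty subtree = -1):
  height(1) = 1 + max(-1, -1) = 0
  height(9) = 1 + max(-1, -1) = 0
  height(10) = 1 + max(0, -1) = 1
  height(6) = 1 + max(0, 1) = 2
  height(34) = 1 + max(-1, -1) = 0
  height(39) = 1 + max(0, -1) = 1
  height(45) = 1 + max(-1, -1) = 0
  height(41) = 1 + max(1, 0) = 2
  height(27) = 1 + max(-1, 2) = 3
  height(12) = 1 + max(2, 3) = 4
Height = 4


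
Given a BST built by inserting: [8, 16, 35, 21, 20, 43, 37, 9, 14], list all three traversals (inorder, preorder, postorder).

Tree insertion order: [8, 16, 35, 21, 20, 43, 37, 9, 14]
Tree (level-order array): [8, None, 16, 9, 35, None, 14, 21, 43, None, None, 20, None, 37]
Inorder (L, root, R): [8, 9, 14, 16, 20, 21, 35, 37, 43]
Preorder (root, L, R): [8, 16, 9, 14, 35, 21, 20, 43, 37]
Postorder (L, R, root): [14, 9, 20, 21, 37, 43, 35, 16, 8]


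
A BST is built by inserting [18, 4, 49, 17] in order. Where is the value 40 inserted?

Starting tree (level order): [18, 4, 49, None, 17]
Insertion path: 18 -> 49
Result: insert 40 as left child of 49
Final tree (level order): [18, 4, 49, None, 17, 40]


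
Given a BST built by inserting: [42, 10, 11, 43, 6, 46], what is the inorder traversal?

Tree insertion order: [42, 10, 11, 43, 6, 46]
Tree (level-order array): [42, 10, 43, 6, 11, None, 46]
Inorder traversal: [6, 10, 11, 42, 43, 46]


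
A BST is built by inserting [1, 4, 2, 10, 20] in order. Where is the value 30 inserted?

Starting tree (level order): [1, None, 4, 2, 10, None, None, None, 20]
Insertion path: 1 -> 4 -> 10 -> 20
Result: insert 30 as right child of 20
Final tree (level order): [1, None, 4, 2, 10, None, None, None, 20, None, 30]


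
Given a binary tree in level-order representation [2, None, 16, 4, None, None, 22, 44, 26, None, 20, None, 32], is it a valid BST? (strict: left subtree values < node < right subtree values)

Level-order array: [2, None, 16, 4, None, None, 22, 44, 26, None, 20, None, 32]
Validate using subtree bounds (lo, hi): at each node, require lo < value < hi,
then recurse left with hi=value and right with lo=value.
Preorder trace (stopping at first violation):
  at node 2 with bounds (-inf, +inf): OK
  at node 16 with bounds (2, +inf): OK
  at node 4 with bounds (2, 16): OK
  at node 22 with bounds (4, 16): VIOLATION
Node 22 violates its bound: not (4 < 22 < 16).
Result: Not a valid BST


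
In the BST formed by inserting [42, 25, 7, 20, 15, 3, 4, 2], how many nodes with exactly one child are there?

Tree built from: [42, 25, 7, 20, 15, 3, 4, 2]
Tree (level-order array): [42, 25, None, 7, None, 3, 20, 2, 4, 15]
Rule: These are nodes with exactly 1 non-null child.
Per-node child counts:
  node 42: 1 child(ren)
  node 25: 1 child(ren)
  node 7: 2 child(ren)
  node 3: 2 child(ren)
  node 2: 0 child(ren)
  node 4: 0 child(ren)
  node 20: 1 child(ren)
  node 15: 0 child(ren)
Matching nodes: [42, 25, 20]
Count of nodes with exactly one child: 3


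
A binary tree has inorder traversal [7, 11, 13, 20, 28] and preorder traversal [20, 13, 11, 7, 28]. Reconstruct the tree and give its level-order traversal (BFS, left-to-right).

Inorder:  [7, 11, 13, 20, 28]
Preorder: [20, 13, 11, 7, 28]
Algorithm: preorder visits root first, so consume preorder in order;
for each root, split the current inorder slice at that value into
left-subtree inorder and right-subtree inorder, then recurse.
Recursive splits:
  root=20; inorder splits into left=[7, 11, 13], right=[28]
  root=13; inorder splits into left=[7, 11], right=[]
  root=11; inorder splits into left=[7], right=[]
  root=7; inorder splits into left=[], right=[]
  root=28; inorder splits into left=[], right=[]
Reconstructed level-order: [20, 13, 28, 11, 7]


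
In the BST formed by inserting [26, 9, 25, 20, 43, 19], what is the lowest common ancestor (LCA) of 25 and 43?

Tree insertion order: [26, 9, 25, 20, 43, 19]
Tree (level-order array): [26, 9, 43, None, 25, None, None, 20, None, 19]
In a BST, the LCA of p=25, q=43 is the first node v on the
root-to-leaf path with p <= v <= q (go left if both < v, right if both > v).
Walk from root:
  at 26: 25 <= 26 <= 43, this is the LCA
LCA = 26


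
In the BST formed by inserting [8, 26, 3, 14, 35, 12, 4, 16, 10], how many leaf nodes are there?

Tree built from: [8, 26, 3, 14, 35, 12, 4, 16, 10]
Tree (level-order array): [8, 3, 26, None, 4, 14, 35, None, None, 12, 16, None, None, 10]
Rule: A leaf has 0 children.
Per-node child counts:
  node 8: 2 child(ren)
  node 3: 1 child(ren)
  node 4: 0 child(ren)
  node 26: 2 child(ren)
  node 14: 2 child(ren)
  node 12: 1 child(ren)
  node 10: 0 child(ren)
  node 16: 0 child(ren)
  node 35: 0 child(ren)
Matching nodes: [4, 10, 16, 35]
Count of leaf nodes: 4


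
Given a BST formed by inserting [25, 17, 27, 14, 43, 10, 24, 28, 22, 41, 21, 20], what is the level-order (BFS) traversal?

Tree insertion order: [25, 17, 27, 14, 43, 10, 24, 28, 22, 41, 21, 20]
Tree (level-order array): [25, 17, 27, 14, 24, None, 43, 10, None, 22, None, 28, None, None, None, 21, None, None, 41, 20]
BFS from the root, enqueuing left then right child of each popped node:
  queue [25] -> pop 25, enqueue [17, 27], visited so far: [25]
  queue [17, 27] -> pop 17, enqueue [14, 24], visited so far: [25, 17]
  queue [27, 14, 24] -> pop 27, enqueue [43], visited so far: [25, 17, 27]
  queue [14, 24, 43] -> pop 14, enqueue [10], visited so far: [25, 17, 27, 14]
  queue [24, 43, 10] -> pop 24, enqueue [22], visited so far: [25, 17, 27, 14, 24]
  queue [43, 10, 22] -> pop 43, enqueue [28], visited so far: [25, 17, 27, 14, 24, 43]
  queue [10, 22, 28] -> pop 10, enqueue [none], visited so far: [25, 17, 27, 14, 24, 43, 10]
  queue [22, 28] -> pop 22, enqueue [21], visited so far: [25, 17, 27, 14, 24, 43, 10, 22]
  queue [28, 21] -> pop 28, enqueue [41], visited so far: [25, 17, 27, 14, 24, 43, 10, 22, 28]
  queue [21, 41] -> pop 21, enqueue [20], visited so far: [25, 17, 27, 14, 24, 43, 10, 22, 28, 21]
  queue [41, 20] -> pop 41, enqueue [none], visited so far: [25, 17, 27, 14, 24, 43, 10, 22, 28, 21, 41]
  queue [20] -> pop 20, enqueue [none], visited so far: [25, 17, 27, 14, 24, 43, 10, 22, 28, 21, 41, 20]
Result: [25, 17, 27, 14, 24, 43, 10, 22, 28, 21, 41, 20]


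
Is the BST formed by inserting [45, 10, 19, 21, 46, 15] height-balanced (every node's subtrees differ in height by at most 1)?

Tree (level-order array): [45, 10, 46, None, 19, None, None, 15, 21]
Definition: a tree is height-balanced if, at every node, |h(left) - h(right)| <= 1 (empty subtree has height -1).
Bottom-up per-node check:
  node 15: h_left=-1, h_right=-1, diff=0 [OK], height=0
  node 21: h_left=-1, h_right=-1, diff=0 [OK], height=0
  node 19: h_left=0, h_right=0, diff=0 [OK], height=1
  node 10: h_left=-1, h_right=1, diff=2 [FAIL (|-1-1|=2 > 1)], height=2
  node 46: h_left=-1, h_right=-1, diff=0 [OK], height=0
  node 45: h_left=2, h_right=0, diff=2 [FAIL (|2-0|=2 > 1)], height=3
Node 10 violates the condition: |-1 - 1| = 2 > 1.
Result: Not balanced


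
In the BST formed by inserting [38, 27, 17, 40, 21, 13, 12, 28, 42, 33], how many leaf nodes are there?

Tree built from: [38, 27, 17, 40, 21, 13, 12, 28, 42, 33]
Tree (level-order array): [38, 27, 40, 17, 28, None, 42, 13, 21, None, 33, None, None, 12]
Rule: A leaf has 0 children.
Per-node child counts:
  node 38: 2 child(ren)
  node 27: 2 child(ren)
  node 17: 2 child(ren)
  node 13: 1 child(ren)
  node 12: 0 child(ren)
  node 21: 0 child(ren)
  node 28: 1 child(ren)
  node 33: 0 child(ren)
  node 40: 1 child(ren)
  node 42: 0 child(ren)
Matching nodes: [12, 21, 33, 42]
Count of leaf nodes: 4


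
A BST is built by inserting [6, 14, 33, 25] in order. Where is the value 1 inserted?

Starting tree (level order): [6, None, 14, None, 33, 25]
Insertion path: 6
Result: insert 1 as left child of 6
Final tree (level order): [6, 1, 14, None, None, None, 33, 25]


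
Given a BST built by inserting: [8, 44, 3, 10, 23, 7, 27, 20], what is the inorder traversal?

Tree insertion order: [8, 44, 3, 10, 23, 7, 27, 20]
Tree (level-order array): [8, 3, 44, None, 7, 10, None, None, None, None, 23, 20, 27]
Inorder traversal: [3, 7, 8, 10, 20, 23, 27, 44]


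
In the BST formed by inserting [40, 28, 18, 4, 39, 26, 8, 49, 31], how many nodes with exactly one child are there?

Tree built from: [40, 28, 18, 4, 39, 26, 8, 49, 31]
Tree (level-order array): [40, 28, 49, 18, 39, None, None, 4, 26, 31, None, None, 8]
Rule: These are nodes with exactly 1 non-null child.
Per-node child counts:
  node 40: 2 child(ren)
  node 28: 2 child(ren)
  node 18: 2 child(ren)
  node 4: 1 child(ren)
  node 8: 0 child(ren)
  node 26: 0 child(ren)
  node 39: 1 child(ren)
  node 31: 0 child(ren)
  node 49: 0 child(ren)
Matching nodes: [4, 39]
Count of nodes with exactly one child: 2


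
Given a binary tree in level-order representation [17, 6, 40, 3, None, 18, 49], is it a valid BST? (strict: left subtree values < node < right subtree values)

Level-order array: [17, 6, 40, 3, None, 18, 49]
Validate using subtree bounds (lo, hi): at each node, require lo < value < hi,
then recurse left with hi=value and right with lo=value.
Preorder trace (stopping at first violation):
  at node 17 with bounds (-inf, +inf): OK
  at node 6 with bounds (-inf, 17): OK
  at node 3 with bounds (-inf, 6): OK
  at node 40 with bounds (17, +inf): OK
  at node 18 with bounds (17, 40): OK
  at node 49 with bounds (40, +inf): OK
No violation found at any node.
Result: Valid BST


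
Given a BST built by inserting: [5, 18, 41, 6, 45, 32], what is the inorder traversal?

Tree insertion order: [5, 18, 41, 6, 45, 32]
Tree (level-order array): [5, None, 18, 6, 41, None, None, 32, 45]
Inorder traversal: [5, 6, 18, 32, 41, 45]


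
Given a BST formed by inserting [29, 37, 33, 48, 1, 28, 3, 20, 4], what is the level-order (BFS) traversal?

Tree insertion order: [29, 37, 33, 48, 1, 28, 3, 20, 4]
Tree (level-order array): [29, 1, 37, None, 28, 33, 48, 3, None, None, None, None, None, None, 20, 4]
BFS from the root, enqueuing left then right child of each popped node:
  queue [29] -> pop 29, enqueue [1, 37], visited so far: [29]
  queue [1, 37] -> pop 1, enqueue [28], visited so far: [29, 1]
  queue [37, 28] -> pop 37, enqueue [33, 48], visited so far: [29, 1, 37]
  queue [28, 33, 48] -> pop 28, enqueue [3], visited so far: [29, 1, 37, 28]
  queue [33, 48, 3] -> pop 33, enqueue [none], visited so far: [29, 1, 37, 28, 33]
  queue [48, 3] -> pop 48, enqueue [none], visited so far: [29, 1, 37, 28, 33, 48]
  queue [3] -> pop 3, enqueue [20], visited so far: [29, 1, 37, 28, 33, 48, 3]
  queue [20] -> pop 20, enqueue [4], visited so far: [29, 1, 37, 28, 33, 48, 3, 20]
  queue [4] -> pop 4, enqueue [none], visited so far: [29, 1, 37, 28, 33, 48, 3, 20, 4]
Result: [29, 1, 37, 28, 33, 48, 3, 20, 4]


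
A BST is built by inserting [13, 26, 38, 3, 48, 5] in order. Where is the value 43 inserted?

Starting tree (level order): [13, 3, 26, None, 5, None, 38, None, None, None, 48]
Insertion path: 13 -> 26 -> 38 -> 48
Result: insert 43 as left child of 48
Final tree (level order): [13, 3, 26, None, 5, None, 38, None, None, None, 48, 43]


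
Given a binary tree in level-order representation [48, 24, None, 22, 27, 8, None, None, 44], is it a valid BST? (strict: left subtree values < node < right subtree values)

Level-order array: [48, 24, None, 22, 27, 8, None, None, 44]
Validate using subtree bounds (lo, hi): at each node, require lo < value < hi,
then recurse left with hi=value and right with lo=value.
Preorder trace (stopping at first violation):
  at node 48 with bounds (-inf, +inf): OK
  at node 24 with bounds (-inf, 48): OK
  at node 22 with bounds (-inf, 24): OK
  at node 8 with bounds (-inf, 22): OK
  at node 27 with bounds (24, 48): OK
  at node 44 with bounds (27, 48): OK
No violation found at any node.
Result: Valid BST


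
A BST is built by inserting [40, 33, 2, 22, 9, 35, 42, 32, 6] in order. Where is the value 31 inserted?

Starting tree (level order): [40, 33, 42, 2, 35, None, None, None, 22, None, None, 9, 32, 6]
Insertion path: 40 -> 33 -> 2 -> 22 -> 32
Result: insert 31 as left child of 32
Final tree (level order): [40, 33, 42, 2, 35, None, None, None, 22, None, None, 9, 32, 6, None, 31]


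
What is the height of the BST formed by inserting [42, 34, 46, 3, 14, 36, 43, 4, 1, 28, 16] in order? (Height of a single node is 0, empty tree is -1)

Insertion order: [42, 34, 46, 3, 14, 36, 43, 4, 1, 28, 16]
Tree (level-order array): [42, 34, 46, 3, 36, 43, None, 1, 14, None, None, None, None, None, None, 4, 28, None, None, 16]
Compute height bottom-up (empty subtree = -1):
  height(1) = 1 + max(-1, -1) = 0
  height(4) = 1 + max(-1, -1) = 0
  height(16) = 1 + max(-1, -1) = 0
  height(28) = 1 + max(0, -1) = 1
  height(14) = 1 + max(0, 1) = 2
  height(3) = 1 + max(0, 2) = 3
  height(36) = 1 + max(-1, -1) = 0
  height(34) = 1 + max(3, 0) = 4
  height(43) = 1 + max(-1, -1) = 0
  height(46) = 1 + max(0, -1) = 1
  height(42) = 1 + max(4, 1) = 5
Height = 5


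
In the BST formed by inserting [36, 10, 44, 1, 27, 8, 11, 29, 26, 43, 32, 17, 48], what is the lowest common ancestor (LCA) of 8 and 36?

Tree insertion order: [36, 10, 44, 1, 27, 8, 11, 29, 26, 43, 32, 17, 48]
Tree (level-order array): [36, 10, 44, 1, 27, 43, 48, None, 8, 11, 29, None, None, None, None, None, None, None, 26, None, 32, 17]
In a BST, the LCA of p=8, q=36 is the first node v on the
root-to-leaf path with p <= v <= q (go left if both < v, right if both > v).
Walk from root:
  at 36: 8 <= 36 <= 36, this is the LCA
LCA = 36


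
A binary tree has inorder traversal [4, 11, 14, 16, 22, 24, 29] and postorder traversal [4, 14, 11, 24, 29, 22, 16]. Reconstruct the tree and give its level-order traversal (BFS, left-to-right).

Inorder:   [4, 11, 14, 16, 22, 24, 29]
Postorder: [4, 14, 11, 24, 29, 22, 16]
Algorithm: postorder visits root last, so walk postorder right-to-left;
each value is the root of the current inorder slice — split it at that
value, recurse on the right subtree first, then the left.
Recursive splits:
  root=16; inorder splits into left=[4, 11, 14], right=[22, 24, 29]
  root=22; inorder splits into left=[], right=[24, 29]
  root=29; inorder splits into left=[24], right=[]
  root=24; inorder splits into left=[], right=[]
  root=11; inorder splits into left=[4], right=[14]
  root=14; inorder splits into left=[], right=[]
  root=4; inorder splits into left=[], right=[]
Reconstructed level-order: [16, 11, 22, 4, 14, 29, 24]


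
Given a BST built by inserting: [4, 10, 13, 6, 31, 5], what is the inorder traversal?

Tree insertion order: [4, 10, 13, 6, 31, 5]
Tree (level-order array): [4, None, 10, 6, 13, 5, None, None, 31]
Inorder traversal: [4, 5, 6, 10, 13, 31]


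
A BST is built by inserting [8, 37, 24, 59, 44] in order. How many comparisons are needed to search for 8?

Search path for 8: 8
Found: True
Comparisons: 1


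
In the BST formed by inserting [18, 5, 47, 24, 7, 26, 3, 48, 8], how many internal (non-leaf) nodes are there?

Tree built from: [18, 5, 47, 24, 7, 26, 3, 48, 8]
Tree (level-order array): [18, 5, 47, 3, 7, 24, 48, None, None, None, 8, None, 26]
Rule: An internal node has at least one child.
Per-node child counts:
  node 18: 2 child(ren)
  node 5: 2 child(ren)
  node 3: 0 child(ren)
  node 7: 1 child(ren)
  node 8: 0 child(ren)
  node 47: 2 child(ren)
  node 24: 1 child(ren)
  node 26: 0 child(ren)
  node 48: 0 child(ren)
Matching nodes: [18, 5, 7, 47, 24]
Count of internal (non-leaf) nodes: 5


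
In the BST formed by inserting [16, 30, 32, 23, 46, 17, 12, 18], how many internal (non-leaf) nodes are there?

Tree built from: [16, 30, 32, 23, 46, 17, 12, 18]
Tree (level-order array): [16, 12, 30, None, None, 23, 32, 17, None, None, 46, None, 18]
Rule: An internal node has at least one child.
Per-node child counts:
  node 16: 2 child(ren)
  node 12: 0 child(ren)
  node 30: 2 child(ren)
  node 23: 1 child(ren)
  node 17: 1 child(ren)
  node 18: 0 child(ren)
  node 32: 1 child(ren)
  node 46: 0 child(ren)
Matching nodes: [16, 30, 23, 17, 32]
Count of internal (non-leaf) nodes: 5


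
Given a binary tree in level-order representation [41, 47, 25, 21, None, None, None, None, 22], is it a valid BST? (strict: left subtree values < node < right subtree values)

Level-order array: [41, 47, 25, 21, None, None, None, None, 22]
Validate using subtree bounds (lo, hi): at each node, require lo < value < hi,
then recurse left with hi=value and right with lo=value.
Preorder trace (stopping at first violation):
  at node 41 with bounds (-inf, +inf): OK
  at node 47 with bounds (-inf, 41): VIOLATION
Node 47 violates its bound: not (-inf < 47 < 41).
Result: Not a valid BST


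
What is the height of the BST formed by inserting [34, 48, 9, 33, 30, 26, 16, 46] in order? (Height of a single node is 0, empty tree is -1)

Insertion order: [34, 48, 9, 33, 30, 26, 16, 46]
Tree (level-order array): [34, 9, 48, None, 33, 46, None, 30, None, None, None, 26, None, 16]
Compute height bottom-up (empty subtree = -1):
  height(16) = 1 + max(-1, -1) = 0
  height(26) = 1 + max(0, -1) = 1
  height(30) = 1 + max(1, -1) = 2
  height(33) = 1 + max(2, -1) = 3
  height(9) = 1 + max(-1, 3) = 4
  height(46) = 1 + max(-1, -1) = 0
  height(48) = 1 + max(0, -1) = 1
  height(34) = 1 + max(4, 1) = 5
Height = 5


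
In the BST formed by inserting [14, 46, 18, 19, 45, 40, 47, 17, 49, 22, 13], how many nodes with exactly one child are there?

Tree built from: [14, 46, 18, 19, 45, 40, 47, 17, 49, 22, 13]
Tree (level-order array): [14, 13, 46, None, None, 18, 47, 17, 19, None, 49, None, None, None, 45, None, None, 40, None, 22]
Rule: These are nodes with exactly 1 non-null child.
Per-node child counts:
  node 14: 2 child(ren)
  node 13: 0 child(ren)
  node 46: 2 child(ren)
  node 18: 2 child(ren)
  node 17: 0 child(ren)
  node 19: 1 child(ren)
  node 45: 1 child(ren)
  node 40: 1 child(ren)
  node 22: 0 child(ren)
  node 47: 1 child(ren)
  node 49: 0 child(ren)
Matching nodes: [19, 45, 40, 47]
Count of nodes with exactly one child: 4


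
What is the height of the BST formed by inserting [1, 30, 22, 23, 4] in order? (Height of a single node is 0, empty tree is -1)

Insertion order: [1, 30, 22, 23, 4]
Tree (level-order array): [1, None, 30, 22, None, 4, 23]
Compute height bottom-up (empty subtree = -1):
  height(4) = 1 + max(-1, -1) = 0
  height(23) = 1 + max(-1, -1) = 0
  height(22) = 1 + max(0, 0) = 1
  height(30) = 1 + max(1, -1) = 2
  height(1) = 1 + max(-1, 2) = 3
Height = 3


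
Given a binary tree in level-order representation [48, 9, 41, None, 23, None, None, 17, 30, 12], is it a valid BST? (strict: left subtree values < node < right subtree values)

Level-order array: [48, 9, 41, None, 23, None, None, 17, 30, 12]
Validate using subtree bounds (lo, hi): at each node, require lo < value < hi,
then recurse left with hi=value and right with lo=value.
Preorder trace (stopping at first violation):
  at node 48 with bounds (-inf, +inf): OK
  at node 9 with bounds (-inf, 48): OK
  at node 23 with bounds (9, 48): OK
  at node 17 with bounds (9, 23): OK
  at node 12 with bounds (9, 17): OK
  at node 30 with bounds (23, 48): OK
  at node 41 with bounds (48, +inf): VIOLATION
Node 41 violates its bound: not (48 < 41 < +inf).
Result: Not a valid BST


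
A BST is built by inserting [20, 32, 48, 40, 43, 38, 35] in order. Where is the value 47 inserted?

Starting tree (level order): [20, None, 32, None, 48, 40, None, 38, 43, 35]
Insertion path: 20 -> 32 -> 48 -> 40 -> 43
Result: insert 47 as right child of 43
Final tree (level order): [20, None, 32, None, 48, 40, None, 38, 43, 35, None, None, 47]


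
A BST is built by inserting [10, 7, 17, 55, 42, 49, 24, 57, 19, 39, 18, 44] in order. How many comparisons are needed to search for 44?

Search path for 44: 10 -> 17 -> 55 -> 42 -> 49 -> 44
Found: True
Comparisons: 6


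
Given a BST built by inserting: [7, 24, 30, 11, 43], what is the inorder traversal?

Tree insertion order: [7, 24, 30, 11, 43]
Tree (level-order array): [7, None, 24, 11, 30, None, None, None, 43]
Inorder traversal: [7, 11, 24, 30, 43]


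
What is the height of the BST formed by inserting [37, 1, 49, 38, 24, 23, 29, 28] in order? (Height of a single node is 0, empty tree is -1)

Insertion order: [37, 1, 49, 38, 24, 23, 29, 28]
Tree (level-order array): [37, 1, 49, None, 24, 38, None, 23, 29, None, None, None, None, 28]
Compute height bottom-up (empty subtree = -1):
  height(23) = 1 + max(-1, -1) = 0
  height(28) = 1 + max(-1, -1) = 0
  height(29) = 1 + max(0, -1) = 1
  height(24) = 1 + max(0, 1) = 2
  height(1) = 1 + max(-1, 2) = 3
  height(38) = 1 + max(-1, -1) = 0
  height(49) = 1 + max(0, -1) = 1
  height(37) = 1 + max(3, 1) = 4
Height = 4


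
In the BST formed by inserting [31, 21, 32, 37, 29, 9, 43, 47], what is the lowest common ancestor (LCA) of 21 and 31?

Tree insertion order: [31, 21, 32, 37, 29, 9, 43, 47]
Tree (level-order array): [31, 21, 32, 9, 29, None, 37, None, None, None, None, None, 43, None, 47]
In a BST, the LCA of p=21, q=31 is the first node v on the
root-to-leaf path with p <= v <= q (go left if both < v, right if both > v).
Walk from root:
  at 31: 21 <= 31 <= 31, this is the LCA
LCA = 31


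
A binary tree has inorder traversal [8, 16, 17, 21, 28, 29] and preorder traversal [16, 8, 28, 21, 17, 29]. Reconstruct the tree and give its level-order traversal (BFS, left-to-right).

Inorder:  [8, 16, 17, 21, 28, 29]
Preorder: [16, 8, 28, 21, 17, 29]
Algorithm: preorder visits root first, so consume preorder in order;
for each root, split the current inorder slice at that value into
left-subtree inorder and right-subtree inorder, then recurse.
Recursive splits:
  root=16; inorder splits into left=[8], right=[17, 21, 28, 29]
  root=8; inorder splits into left=[], right=[]
  root=28; inorder splits into left=[17, 21], right=[29]
  root=21; inorder splits into left=[17], right=[]
  root=17; inorder splits into left=[], right=[]
  root=29; inorder splits into left=[], right=[]
Reconstructed level-order: [16, 8, 28, 21, 29, 17]


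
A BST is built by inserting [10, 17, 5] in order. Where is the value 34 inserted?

Starting tree (level order): [10, 5, 17]
Insertion path: 10 -> 17
Result: insert 34 as right child of 17
Final tree (level order): [10, 5, 17, None, None, None, 34]


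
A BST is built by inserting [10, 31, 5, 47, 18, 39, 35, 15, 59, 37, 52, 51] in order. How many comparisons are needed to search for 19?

Search path for 19: 10 -> 31 -> 18
Found: False
Comparisons: 3


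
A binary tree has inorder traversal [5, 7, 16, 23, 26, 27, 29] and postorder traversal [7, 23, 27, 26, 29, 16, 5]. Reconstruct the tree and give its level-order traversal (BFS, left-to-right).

Inorder:   [5, 7, 16, 23, 26, 27, 29]
Postorder: [7, 23, 27, 26, 29, 16, 5]
Algorithm: postorder visits root last, so walk postorder right-to-left;
each value is the root of the current inorder slice — split it at that
value, recurse on the right subtree first, then the left.
Recursive splits:
  root=5; inorder splits into left=[], right=[7, 16, 23, 26, 27, 29]
  root=16; inorder splits into left=[7], right=[23, 26, 27, 29]
  root=29; inorder splits into left=[23, 26, 27], right=[]
  root=26; inorder splits into left=[23], right=[27]
  root=27; inorder splits into left=[], right=[]
  root=23; inorder splits into left=[], right=[]
  root=7; inorder splits into left=[], right=[]
Reconstructed level-order: [5, 16, 7, 29, 26, 23, 27]


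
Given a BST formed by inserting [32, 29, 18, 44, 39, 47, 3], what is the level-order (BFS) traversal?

Tree insertion order: [32, 29, 18, 44, 39, 47, 3]
Tree (level-order array): [32, 29, 44, 18, None, 39, 47, 3]
BFS from the root, enqueuing left then right child of each popped node:
  queue [32] -> pop 32, enqueue [29, 44], visited so far: [32]
  queue [29, 44] -> pop 29, enqueue [18], visited so far: [32, 29]
  queue [44, 18] -> pop 44, enqueue [39, 47], visited so far: [32, 29, 44]
  queue [18, 39, 47] -> pop 18, enqueue [3], visited so far: [32, 29, 44, 18]
  queue [39, 47, 3] -> pop 39, enqueue [none], visited so far: [32, 29, 44, 18, 39]
  queue [47, 3] -> pop 47, enqueue [none], visited so far: [32, 29, 44, 18, 39, 47]
  queue [3] -> pop 3, enqueue [none], visited so far: [32, 29, 44, 18, 39, 47, 3]
Result: [32, 29, 44, 18, 39, 47, 3]


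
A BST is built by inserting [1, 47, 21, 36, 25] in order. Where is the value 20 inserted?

Starting tree (level order): [1, None, 47, 21, None, None, 36, 25]
Insertion path: 1 -> 47 -> 21
Result: insert 20 as left child of 21
Final tree (level order): [1, None, 47, 21, None, 20, 36, None, None, 25]


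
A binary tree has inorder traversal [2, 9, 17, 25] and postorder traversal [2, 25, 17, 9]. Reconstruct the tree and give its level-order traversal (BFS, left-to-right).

Inorder:   [2, 9, 17, 25]
Postorder: [2, 25, 17, 9]
Algorithm: postorder visits root last, so walk postorder right-to-left;
each value is the root of the current inorder slice — split it at that
value, recurse on the right subtree first, then the left.
Recursive splits:
  root=9; inorder splits into left=[2], right=[17, 25]
  root=17; inorder splits into left=[], right=[25]
  root=25; inorder splits into left=[], right=[]
  root=2; inorder splits into left=[], right=[]
Reconstructed level-order: [9, 2, 17, 25]


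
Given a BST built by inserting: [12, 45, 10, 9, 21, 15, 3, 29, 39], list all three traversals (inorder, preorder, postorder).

Tree insertion order: [12, 45, 10, 9, 21, 15, 3, 29, 39]
Tree (level-order array): [12, 10, 45, 9, None, 21, None, 3, None, 15, 29, None, None, None, None, None, 39]
Inorder (L, root, R): [3, 9, 10, 12, 15, 21, 29, 39, 45]
Preorder (root, L, R): [12, 10, 9, 3, 45, 21, 15, 29, 39]
Postorder (L, R, root): [3, 9, 10, 15, 39, 29, 21, 45, 12]


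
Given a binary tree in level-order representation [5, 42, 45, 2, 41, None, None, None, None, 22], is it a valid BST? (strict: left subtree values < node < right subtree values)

Level-order array: [5, 42, 45, 2, 41, None, None, None, None, 22]
Validate using subtree bounds (lo, hi): at each node, require lo < value < hi,
then recurse left with hi=value and right with lo=value.
Preorder trace (stopping at first violation):
  at node 5 with bounds (-inf, +inf): OK
  at node 42 with bounds (-inf, 5): VIOLATION
Node 42 violates its bound: not (-inf < 42 < 5).
Result: Not a valid BST


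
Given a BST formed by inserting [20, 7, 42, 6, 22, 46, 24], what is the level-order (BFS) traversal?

Tree insertion order: [20, 7, 42, 6, 22, 46, 24]
Tree (level-order array): [20, 7, 42, 6, None, 22, 46, None, None, None, 24]
BFS from the root, enqueuing left then right child of each popped node:
  queue [20] -> pop 20, enqueue [7, 42], visited so far: [20]
  queue [7, 42] -> pop 7, enqueue [6], visited so far: [20, 7]
  queue [42, 6] -> pop 42, enqueue [22, 46], visited so far: [20, 7, 42]
  queue [6, 22, 46] -> pop 6, enqueue [none], visited so far: [20, 7, 42, 6]
  queue [22, 46] -> pop 22, enqueue [24], visited so far: [20, 7, 42, 6, 22]
  queue [46, 24] -> pop 46, enqueue [none], visited so far: [20, 7, 42, 6, 22, 46]
  queue [24] -> pop 24, enqueue [none], visited so far: [20, 7, 42, 6, 22, 46, 24]
Result: [20, 7, 42, 6, 22, 46, 24]


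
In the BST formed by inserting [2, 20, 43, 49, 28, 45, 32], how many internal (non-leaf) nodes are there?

Tree built from: [2, 20, 43, 49, 28, 45, 32]
Tree (level-order array): [2, None, 20, None, 43, 28, 49, None, 32, 45]
Rule: An internal node has at least one child.
Per-node child counts:
  node 2: 1 child(ren)
  node 20: 1 child(ren)
  node 43: 2 child(ren)
  node 28: 1 child(ren)
  node 32: 0 child(ren)
  node 49: 1 child(ren)
  node 45: 0 child(ren)
Matching nodes: [2, 20, 43, 28, 49]
Count of internal (non-leaf) nodes: 5


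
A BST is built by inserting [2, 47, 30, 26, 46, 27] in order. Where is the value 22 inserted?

Starting tree (level order): [2, None, 47, 30, None, 26, 46, None, 27]
Insertion path: 2 -> 47 -> 30 -> 26
Result: insert 22 as left child of 26
Final tree (level order): [2, None, 47, 30, None, 26, 46, 22, 27]


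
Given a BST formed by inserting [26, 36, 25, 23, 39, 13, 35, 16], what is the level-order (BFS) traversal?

Tree insertion order: [26, 36, 25, 23, 39, 13, 35, 16]
Tree (level-order array): [26, 25, 36, 23, None, 35, 39, 13, None, None, None, None, None, None, 16]
BFS from the root, enqueuing left then right child of each popped node:
  queue [26] -> pop 26, enqueue [25, 36], visited so far: [26]
  queue [25, 36] -> pop 25, enqueue [23], visited so far: [26, 25]
  queue [36, 23] -> pop 36, enqueue [35, 39], visited so far: [26, 25, 36]
  queue [23, 35, 39] -> pop 23, enqueue [13], visited so far: [26, 25, 36, 23]
  queue [35, 39, 13] -> pop 35, enqueue [none], visited so far: [26, 25, 36, 23, 35]
  queue [39, 13] -> pop 39, enqueue [none], visited so far: [26, 25, 36, 23, 35, 39]
  queue [13] -> pop 13, enqueue [16], visited so far: [26, 25, 36, 23, 35, 39, 13]
  queue [16] -> pop 16, enqueue [none], visited so far: [26, 25, 36, 23, 35, 39, 13, 16]
Result: [26, 25, 36, 23, 35, 39, 13, 16]


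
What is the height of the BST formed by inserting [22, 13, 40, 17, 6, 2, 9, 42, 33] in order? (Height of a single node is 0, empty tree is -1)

Insertion order: [22, 13, 40, 17, 6, 2, 9, 42, 33]
Tree (level-order array): [22, 13, 40, 6, 17, 33, 42, 2, 9]
Compute height bottom-up (empty subtree = -1):
  height(2) = 1 + max(-1, -1) = 0
  height(9) = 1 + max(-1, -1) = 0
  height(6) = 1 + max(0, 0) = 1
  height(17) = 1 + max(-1, -1) = 0
  height(13) = 1 + max(1, 0) = 2
  height(33) = 1 + max(-1, -1) = 0
  height(42) = 1 + max(-1, -1) = 0
  height(40) = 1 + max(0, 0) = 1
  height(22) = 1 + max(2, 1) = 3
Height = 3


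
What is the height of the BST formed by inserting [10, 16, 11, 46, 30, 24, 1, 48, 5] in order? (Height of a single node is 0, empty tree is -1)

Insertion order: [10, 16, 11, 46, 30, 24, 1, 48, 5]
Tree (level-order array): [10, 1, 16, None, 5, 11, 46, None, None, None, None, 30, 48, 24]
Compute height bottom-up (empty subtree = -1):
  height(5) = 1 + max(-1, -1) = 0
  height(1) = 1 + max(-1, 0) = 1
  height(11) = 1 + max(-1, -1) = 0
  height(24) = 1 + max(-1, -1) = 0
  height(30) = 1 + max(0, -1) = 1
  height(48) = 1 + max(-1, -1) = 0
  height(46) = 1 + max(1, 0) = 2
  height(16) = 1 + max(0, 2) = 3
  height(10) = 1 + max(1, 3) = 4
Height = 4


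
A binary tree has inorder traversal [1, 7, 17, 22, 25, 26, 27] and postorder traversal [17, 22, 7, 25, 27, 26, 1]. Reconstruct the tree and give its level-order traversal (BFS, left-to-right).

Inorder:   [1, 7, 17, 22, 25, 26, 27]
Postorder: [17, 22, 7, 25, 27, 26, 1]
Algorithm: postorder visits root last, so walk postorder right-to-left;
each value is the root of the current inorder slice — split it at that
value, recurse on the right subtree first, then the left.
Recursive splits:
  root=1; inorder splits into left=[], right=[7, 17, 22, 25, 26, 27]
  root=26; inorder splits into left=[7, 17, 22, 25], right=[27]
  root=27; inorder splits into left=[], right=[]
  root=25; inorder splits into left=[7, 17, 22], right=[]
  root=7; inorder splits into left=[], right=[17, 22]
  root=22; inorder splits into left=[17], right=[]
  root=17; inorder splits into left=[], right=[]
Reconstructed level-order: [1, 26, 25, 27, 7, 22, 17]


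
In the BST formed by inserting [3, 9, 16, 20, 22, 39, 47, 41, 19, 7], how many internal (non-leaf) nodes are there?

Tree built from: [3, 9, 16, 20, 22, 39, 47, 41, 19, 7]
Tree (level-order array): [3, None, 9, 7, 16, None, None, None, 20, 19, 22, None, None, None, 39, None, 47, 41]
Rule: An internal node has at least one child.
Per-node child counts:
  node 3: 1 child(ren)
  node 9: 2 child(ren)
  node 7: 0 child(ren)
  node 16: 1 child(ren)
  node 20: 2 child(ren)
  node 19: 0 child(ren)
  node 22: 1 child(ren)
  node 39: 1 child(ren)
  node 47: 1 child(ren)
  node 41: 0 child(ren)
Matching nodes: [3, 9, 16, 20, 22, 39, 47]
Count of internal (non-leaf) nodes: 7


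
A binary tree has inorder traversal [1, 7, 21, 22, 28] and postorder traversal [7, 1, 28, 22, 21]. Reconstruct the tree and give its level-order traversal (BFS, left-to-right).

Inorder:   [1, 7, 21, 22, 28]
Postorder: [7, 1, 28, 22, 21]
Algorithm: postorder visits root last, so walk postorder right-to-left;
each value is the root of the current inorder slice — split it at that
value, recurse on the right subtree first, then the left.
Recursive splits:
  root=21; inorder splits into left=[1, 7], right=[22, 28]
  root=22; inorder splits into left=[], right=[28]
  root=28; inorder splits into left=[], right=[]
  root=1; inorder splits into left=[], right=[7]
  root=7; inorder splits into left=[], right=[]
Reconstructed level-order: [21, 1, 22, 7, 28]


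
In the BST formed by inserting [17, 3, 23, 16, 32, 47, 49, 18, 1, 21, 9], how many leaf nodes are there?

Tree built from: [17, 3, 23, 16, 32, 47, 49, 18, 1, 21, 9]
Tree (level-order array): [17, 3, 23, 1, 16, 18, 32, None, None, 9, None, None, 21, None, 47, None, None, None, None, None, 49]
Rule: A leaf has 0 children.
Per-node child counts:
  node 17: 2 child(ren)
  node 3: 2 child(ren)
  node 1: 0 child(ren)
  node 16: 1 child(ren)
  node 9: 0 child(ren)
  node 23: 2 child(ren)
  node 18: 1 child(ren)
  node 21: 0 child(ren)
  node 32: 1 child(ren)
  node 47: 1 child(ren)
  node 49: 0 child(ren)
Matching nodes: [1, 9, 21, 49]
Count of leaf nodes: 4


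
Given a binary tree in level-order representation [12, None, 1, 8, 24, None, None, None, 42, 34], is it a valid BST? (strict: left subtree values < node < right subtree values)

Level-order array: [12, None, 1, 8, 24, None, None, None, 42, 34]
Validate using subtree bounds (lo, hi): at each node, require lo < value < hi,
then recurse left with hi=value and right with lo=value.
Preorder trace (stopping at first violation):
  at node 12 with bounds (-inf, +inf): OK
  at node 1 with bounds (12, +inf): VIOLATION
Node 1 violates its bound: not (12 < 1 < +inf).
Result: Not a valid BST


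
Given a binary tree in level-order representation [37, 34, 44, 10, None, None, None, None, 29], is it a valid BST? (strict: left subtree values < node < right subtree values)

Level-order array: [37, 34, 44, 10, None, None, None, None, 29]
Validate using subtree bounds (lo, hi): at each node, require lo < value < hi,
then recurse left with hi=value and right with lo=value.
Preorder trace (stopping at first violation):
  at node 37 with bounds (-inf, +inf): OK
  at node 34 with bounds (-inf, 37): OK
  at node 10 with bounds (-inf, 34): OK
  at node 29 with bounds (10, 34): OK
  at node 44 with bounds (37, +inf): OK
No violation found at any node.
Result: Valid BST


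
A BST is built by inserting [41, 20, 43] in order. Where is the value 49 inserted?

Starting tree (level order): [41, 20, 43]
Insertion path: 41 -> 43
Result: insert 49 as right child of 43
Final tree (level order): [41, 20, 43, None, None, None, 49]


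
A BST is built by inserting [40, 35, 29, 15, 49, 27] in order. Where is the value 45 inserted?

Starting tree (level order): [40, 35, 49, 29, None, None, None, 15, None, None, 27]
Insertion path: 40 -> 49
Result: insert 45 as left child of 49
Final tree (level order): [40, 35, 49, 29, None, 45, None, 15, None, None, None, None, 27]


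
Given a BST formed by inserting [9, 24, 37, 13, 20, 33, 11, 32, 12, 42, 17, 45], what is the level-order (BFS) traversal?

Tree insertion order: [9, 24, 37, 13, 20, 33, 11, 32, 12, 42, 17, 45]
Tree (level-order array): [9, None, 24, 13, 37, 11, 20, 33, 42, None, 12, 17, None, 32, None, None, 45]
BFS from the root, enqueuing left then right child of each popped node:
  queue [9] -> pop 9, enqueue [24], visited so far: [9]
  queue [24] -> pop 24, enqueue [13, 37], visited so far: [9, 24]
  queue [13, 37] -> pop 13, enqueue [11, 20], visited so far: [9, 24, 13]
  queue [37, 11, 20] -> pop 37, enqueue [33, 42], visited so far: [9, 24, 13, 37]
  queue [11, 20, 33, 42] -> pop 11, enqueue [12], visited so far: [9, 24, 13, 37, 11]
  queue [20, 33, 42, 12] -> pop 20, enqueue [17], visited so far: [9, 24, 13, 37, 11, 20]
  queue [33, 42, 12, 17] -> pop 33, enqueue [32], visited so far: [9, 24, 13, 37, 11, 20, 33]
  queue [42, 12, 17, 32] -> pop 42, enqueue [45], visited so far: [9, 24, 13, 37, 11, 20, 33, 42]
  queue [12, 17, 32, 45] -> pop 12, enqueue [none], visited so far: [9, 24, 13, 37, 11, 20, 33, 42, 12]
  queue [17, 32, 45] -> pop 17, enqueue [none], visited so far: [9, 24, 13, 37, 11, 20, 33, 42, 12, 17]
  queue [32, 45] -> pop 32, enqueue [none], visited so far: [9, 24, 13, 37, 11, 20, 33, 42, 12, 17, 32]
  queue [45] -> pop 45, enqueue [none], visited so far: [9, 24, 13, 37, 11, 20, 33, 42, 12, 17, 32, 45]
Result: [9, 24, 13, 37, 11, 20, 33, 42, 12, 17, 32, 45]


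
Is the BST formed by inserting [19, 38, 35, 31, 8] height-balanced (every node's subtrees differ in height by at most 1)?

Tree (level-order array): [19, 8, 38, None, None, 35, None, 31]
Definition: a tree is height-balanced if, at every node, |h(left) - h(right)| <= 1 (empty subtree has height -1).
Bottom-up per-node check:
  node 8: h_left=-1, h_right=-1, diff=0 [OK], height=0
  node 31: h_left=-1, h_right=-1, diff=0 [OK], height=0
  node 35: h_left=0, h_right=-1, diff=1 [OK], height=1
  node 38: h_left=1, h_right=-1, diff=2 [FAIL (|1--1|=2 > 1)], height=2
  node 19: h_left=0, h_right=2, diff=2 [FAIL (|0-2|=2 > 1)], height=3
Node 38 violates the condition: |1 - -1| = 2 > 1.
Result: Not balanced
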